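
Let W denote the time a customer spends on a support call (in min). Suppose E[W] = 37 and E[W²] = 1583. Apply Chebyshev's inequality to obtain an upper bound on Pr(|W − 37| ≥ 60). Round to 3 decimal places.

0.059

Var(W) = E[W²] − (E[W])² = 1583 − 1369 = 214.
Chebyshev's inequality: Pr(|W − μ| ≥ t) ≤ Var(W)/t² = 214/3600 = 0.0594.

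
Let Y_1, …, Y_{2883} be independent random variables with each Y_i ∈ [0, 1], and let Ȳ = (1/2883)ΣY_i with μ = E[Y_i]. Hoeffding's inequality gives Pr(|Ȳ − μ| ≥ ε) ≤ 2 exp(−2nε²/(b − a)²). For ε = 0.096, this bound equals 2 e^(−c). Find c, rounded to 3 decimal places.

53.139

c = 2nε²/(b − a)² = 2·2883·0.096² / 1² = 53.1395.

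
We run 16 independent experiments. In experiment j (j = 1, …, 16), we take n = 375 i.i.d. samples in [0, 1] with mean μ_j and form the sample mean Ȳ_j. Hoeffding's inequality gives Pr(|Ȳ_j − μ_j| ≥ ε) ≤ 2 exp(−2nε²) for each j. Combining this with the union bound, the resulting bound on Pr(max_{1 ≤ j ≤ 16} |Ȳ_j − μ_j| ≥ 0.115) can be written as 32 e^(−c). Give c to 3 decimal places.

Union bound over the 16 events: Pr(max_{1 ≤ j ≤ 16} |Ȳ_j − μ_j| ≥ 0.115) ≤ 16·2·exp(−2nε²) = 32 exp(−2·375·0.115²).
So c = 2·375·0.115² = 9.9187.

9.919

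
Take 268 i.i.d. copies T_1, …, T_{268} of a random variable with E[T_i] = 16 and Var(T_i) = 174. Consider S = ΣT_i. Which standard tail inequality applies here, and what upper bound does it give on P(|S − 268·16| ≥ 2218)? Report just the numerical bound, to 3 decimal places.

0.009

With mean and variance of each term known, Chebyshev's inequality bounds the deviation of the sum (or sample mean).
Var(S) = n·Var(T_i) = 268·174 = 46632.
Chebyshev: P(|S − 268·16| ≥ 2218) ≤ Var(S)/2218² = 46632/4919524 = 0.0095.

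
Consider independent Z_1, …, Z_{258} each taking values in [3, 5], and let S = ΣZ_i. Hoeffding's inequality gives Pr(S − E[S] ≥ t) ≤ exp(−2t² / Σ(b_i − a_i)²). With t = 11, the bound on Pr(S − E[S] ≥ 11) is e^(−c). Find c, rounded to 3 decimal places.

Σ(b_i − a_i)² = 258·(2)² = 1032.
c = 2t²/1032 = 2·11²/1032 = 0.2345.

0.234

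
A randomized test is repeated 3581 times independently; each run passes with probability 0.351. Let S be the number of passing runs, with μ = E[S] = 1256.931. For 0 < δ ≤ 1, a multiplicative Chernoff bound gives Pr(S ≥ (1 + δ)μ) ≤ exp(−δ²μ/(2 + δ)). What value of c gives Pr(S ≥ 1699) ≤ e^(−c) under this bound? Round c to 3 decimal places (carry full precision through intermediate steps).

Write 1699 = (1 + δ)μ, so δ = 1699/1256.931 − 1 = 0.3517051…
Then the exponent is δ²μ/(2 + δ) = (1699 − μ)² / (μ·(2 + δ)) = 66.112843.

66.113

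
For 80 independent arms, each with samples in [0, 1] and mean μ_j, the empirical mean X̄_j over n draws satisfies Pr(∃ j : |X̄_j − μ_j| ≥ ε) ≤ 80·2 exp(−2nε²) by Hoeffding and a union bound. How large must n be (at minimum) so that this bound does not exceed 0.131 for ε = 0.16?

139

Need 2·80·exp(−2nε²) ≤ 0.131, i.e. exp(−2nε²) ≤ 0.131/160.
So 2nε² ≥ ln(160/0.131) = 7.107732.
Hence n ≥ 7.107732/(2·0.16²) = 138.823.
The smallest integer n is 139.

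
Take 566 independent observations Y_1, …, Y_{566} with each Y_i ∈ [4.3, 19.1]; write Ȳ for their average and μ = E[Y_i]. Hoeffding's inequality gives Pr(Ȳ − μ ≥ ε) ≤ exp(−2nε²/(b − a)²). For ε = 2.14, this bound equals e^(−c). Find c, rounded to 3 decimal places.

23.667

c = 2nε²/(b − a)² = 2·566·2.14² / 14.8² = 23.6674.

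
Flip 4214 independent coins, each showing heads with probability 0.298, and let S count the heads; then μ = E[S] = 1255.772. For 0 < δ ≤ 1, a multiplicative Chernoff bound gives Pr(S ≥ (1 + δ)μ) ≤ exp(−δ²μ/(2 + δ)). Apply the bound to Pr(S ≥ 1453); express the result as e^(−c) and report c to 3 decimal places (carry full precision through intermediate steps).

Write 1453 = (1 + δ)μ, so δ = 1453/1255.772 − 1 = 0.1570572…
Then the exponent is δ²μ/(2 + δ) = (1453 − μ)² / (μ·(2 + δ)) = 14.360339.

14.360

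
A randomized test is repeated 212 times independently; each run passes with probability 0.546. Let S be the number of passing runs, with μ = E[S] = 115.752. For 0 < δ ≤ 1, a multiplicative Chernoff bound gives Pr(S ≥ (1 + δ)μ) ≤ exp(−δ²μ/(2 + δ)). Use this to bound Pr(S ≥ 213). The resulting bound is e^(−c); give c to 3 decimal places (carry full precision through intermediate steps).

28.767

Write 213 = (1 + δ)μ, so δ = 213/115.752 − 1 = 0.840141…
Then the exponent is δ²μ/(2 + δ) = (213 − μ)² / (μ·(2 + δ)) = 28.766893.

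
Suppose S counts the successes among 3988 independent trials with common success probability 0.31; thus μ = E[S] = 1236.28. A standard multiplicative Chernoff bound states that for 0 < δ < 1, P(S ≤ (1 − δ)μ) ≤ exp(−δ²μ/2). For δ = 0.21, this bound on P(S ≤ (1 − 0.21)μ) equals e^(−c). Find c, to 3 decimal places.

27.260

c = δ²μ/2 = 0.21²·1236.28/2 = 27.2600.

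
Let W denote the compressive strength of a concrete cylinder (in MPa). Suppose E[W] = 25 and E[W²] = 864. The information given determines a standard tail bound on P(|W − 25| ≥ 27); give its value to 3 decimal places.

The first two moments determine the variance, so Chebyshev's inequality is the sharpest standard bound available.
Var(W) = E[W²] − (E[W])² = 864 − 625 = 239.
Chebyshev's inequality: P(|W − μ| ≥ t) ≤ Var(W)/t² = 239/729 = 0.3278.

0.328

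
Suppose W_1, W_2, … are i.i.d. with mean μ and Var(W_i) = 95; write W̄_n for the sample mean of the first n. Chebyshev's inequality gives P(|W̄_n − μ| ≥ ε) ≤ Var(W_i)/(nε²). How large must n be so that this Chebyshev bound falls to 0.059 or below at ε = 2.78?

Require 95/(n·2.78²) ≤ 0.059, i.e. n ≥ 95/(0.059·2.78²) = 208.344.
The smallest integer n is 209.

209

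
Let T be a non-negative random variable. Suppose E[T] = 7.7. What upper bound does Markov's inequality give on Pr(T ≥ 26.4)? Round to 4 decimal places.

Markov's inequality: for a non-negative random variable, Pr(T ≥ a) ≤ E[T]/a.
Here E[T] = 7.7 and a = 26.4, so the bound is 7.7/26.4 = 0.2917.

0.2917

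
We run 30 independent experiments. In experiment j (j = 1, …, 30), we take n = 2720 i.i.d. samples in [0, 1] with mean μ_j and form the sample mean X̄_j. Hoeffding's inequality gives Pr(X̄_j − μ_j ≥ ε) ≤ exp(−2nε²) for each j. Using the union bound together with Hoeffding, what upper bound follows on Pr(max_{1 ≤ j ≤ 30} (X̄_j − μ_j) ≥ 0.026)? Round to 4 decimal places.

Per-experiment Hoeffding bound: exp(−2·2720·0.026²) = exp(−3.67744) = 0.025288.
Union bound over 30 events: 30·0.025288 = 0.75863.

0.7586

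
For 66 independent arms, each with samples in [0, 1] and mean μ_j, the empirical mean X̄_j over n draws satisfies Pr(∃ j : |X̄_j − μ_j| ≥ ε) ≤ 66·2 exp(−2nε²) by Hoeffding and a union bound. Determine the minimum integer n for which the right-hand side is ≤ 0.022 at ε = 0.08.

680

Need 2·66·exp(−2nε²) ≤ 0.022, i.e. exp(−2nε²) ≤ 0.022/132.
So 2nε² ≥ ln(132/0.022) = 8.699515.
Hence n ≥ 8.699515/(2·0.08²) = 679.650.
The smallest integer n is 680.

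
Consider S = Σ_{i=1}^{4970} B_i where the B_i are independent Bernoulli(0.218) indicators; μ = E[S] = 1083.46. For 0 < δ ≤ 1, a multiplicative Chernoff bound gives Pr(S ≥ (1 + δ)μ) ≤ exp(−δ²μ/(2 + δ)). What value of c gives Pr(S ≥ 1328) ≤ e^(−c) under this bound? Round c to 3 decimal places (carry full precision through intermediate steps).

Write 1328 = (1 + δ)μ, so δ = 1328/1083.46 − 1 = 0.2257028…
Then the exponent is δ²μ/(2 + δ) = (1328 − μ)² / (μ·(2 + δ)) = 24.798177.

24.798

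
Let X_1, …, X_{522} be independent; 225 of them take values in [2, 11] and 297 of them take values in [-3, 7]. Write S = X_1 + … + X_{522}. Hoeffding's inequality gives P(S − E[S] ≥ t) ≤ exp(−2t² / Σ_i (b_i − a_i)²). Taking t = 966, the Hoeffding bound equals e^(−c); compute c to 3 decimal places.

Σ(b_i − a_i)² = 225·9² + 297·10² = 47925.
c = 2t² / 47925 = 2·966² / 47925 = 38.9423.

38.942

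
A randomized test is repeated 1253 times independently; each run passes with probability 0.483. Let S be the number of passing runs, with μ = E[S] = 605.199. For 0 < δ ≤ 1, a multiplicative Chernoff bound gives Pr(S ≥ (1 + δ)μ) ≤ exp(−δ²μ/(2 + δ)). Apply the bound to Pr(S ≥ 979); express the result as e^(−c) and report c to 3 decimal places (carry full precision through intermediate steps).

Write 979 = (1 + δ)μ, so δ = 979/605.199 − 1 = 0.6176497…
Then the exponent is δ²μ/(2 + δ) = (979 − μ)² / (μ·(2 + δ)) = 88.200528.

88.201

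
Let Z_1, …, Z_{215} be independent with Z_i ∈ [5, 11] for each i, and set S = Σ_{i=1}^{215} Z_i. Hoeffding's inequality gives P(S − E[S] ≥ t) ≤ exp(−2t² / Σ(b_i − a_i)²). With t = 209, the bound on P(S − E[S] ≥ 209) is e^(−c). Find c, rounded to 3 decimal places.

Σ(b_i − a_i)² = 215·(6)² = 7740.
c = 2t²/7740 = 2·209²/7740 = 11.2871.

11.287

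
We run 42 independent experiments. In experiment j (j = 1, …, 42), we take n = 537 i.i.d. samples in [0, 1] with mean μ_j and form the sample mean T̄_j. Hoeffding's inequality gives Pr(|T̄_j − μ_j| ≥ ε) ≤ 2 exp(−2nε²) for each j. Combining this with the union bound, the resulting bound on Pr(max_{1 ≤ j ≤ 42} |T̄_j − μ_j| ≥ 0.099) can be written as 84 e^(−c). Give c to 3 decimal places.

10.526

Union bound over the 42 events: Pr(max_{1 ≤ j ≤ 42} |T̄_j − μ_j| ≥ 0.099) ≤ 42·2·exp(−2nε²) = 84 exp(−2·537·0.099²).
So c = 2·537·0.099² = 10.5263.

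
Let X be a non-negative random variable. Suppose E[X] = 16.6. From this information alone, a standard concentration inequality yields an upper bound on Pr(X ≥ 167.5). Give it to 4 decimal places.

0.0991

Only the mean of a non-negative variable is known, so Markov's inequality is the applicable tail bound.
Markov's inequality: for a non-negative random variable, Pr(X ≥ a) ≤ E[X]/a.
Here E[X] = 16.6 and a = 167.5, so the bound is 16.6/167.5 = 0.0991.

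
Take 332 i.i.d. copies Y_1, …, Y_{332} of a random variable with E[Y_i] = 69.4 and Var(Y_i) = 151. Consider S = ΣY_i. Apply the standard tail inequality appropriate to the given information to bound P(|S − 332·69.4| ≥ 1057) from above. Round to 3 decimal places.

0.045

With mean and variance of each term known, Chebyshev's inequality bounds the deviation of the sum (or sample mean).
Var(S) = n·Var(Y_i) = 332·151 = 50132.
Chebyshev: P(|S − 332·69.4| ≥ 1057) ≤ Var(S)/1057² = 50132/1117249 = 0.0449.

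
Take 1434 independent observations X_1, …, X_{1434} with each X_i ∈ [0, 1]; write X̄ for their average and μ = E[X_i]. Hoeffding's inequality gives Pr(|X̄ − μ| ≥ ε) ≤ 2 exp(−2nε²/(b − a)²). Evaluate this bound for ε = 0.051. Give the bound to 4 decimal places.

Exponent: 2nε²/(b − a)² = 2·1434·0.051² / 1² = 7.45967.
Bound = 2·exp(−7.45967) = 0.00115.

0.0012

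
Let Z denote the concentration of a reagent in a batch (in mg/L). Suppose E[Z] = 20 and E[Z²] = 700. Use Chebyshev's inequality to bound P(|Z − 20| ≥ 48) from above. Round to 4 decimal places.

0.1302

Var(Z) = E[Z²] − (E[Z])² = 700 − 400 = 300.
Chebyshev's inequality: P(|Z − μ| ≥ t) ≤ Var(Z)/t² = 300/2304 = 0.1302.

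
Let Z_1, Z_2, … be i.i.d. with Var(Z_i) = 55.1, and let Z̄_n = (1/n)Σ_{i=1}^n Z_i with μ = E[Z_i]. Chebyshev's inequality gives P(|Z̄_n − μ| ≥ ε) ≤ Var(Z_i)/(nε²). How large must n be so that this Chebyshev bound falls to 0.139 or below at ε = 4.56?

20

Require 55.1/(n·4.56²) ≤ 0.139, i.e. n ≥ 55.1/(0.139·4.56²) = 19.064.
The smallest integer n is 20.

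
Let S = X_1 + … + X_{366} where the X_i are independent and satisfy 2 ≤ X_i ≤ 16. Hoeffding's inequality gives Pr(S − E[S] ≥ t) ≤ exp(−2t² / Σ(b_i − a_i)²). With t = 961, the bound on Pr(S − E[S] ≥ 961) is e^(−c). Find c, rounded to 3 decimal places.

Σ(b_i − a_i)² = 366·(14)² = 71736.
c = 2t²/71736 = 2·961²/71736 = 25.7478.

25.748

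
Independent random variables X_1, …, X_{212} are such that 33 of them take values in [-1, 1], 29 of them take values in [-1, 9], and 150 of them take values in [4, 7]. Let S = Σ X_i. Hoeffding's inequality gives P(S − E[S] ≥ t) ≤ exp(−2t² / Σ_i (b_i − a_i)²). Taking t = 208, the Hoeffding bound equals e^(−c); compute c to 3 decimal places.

Σ(b_i − a_i)² = 33·2² + 29·10² + 150·3² = 4382.
c = 2t² / 4382 = 2·208² / 4382 = 19.7462.

19.746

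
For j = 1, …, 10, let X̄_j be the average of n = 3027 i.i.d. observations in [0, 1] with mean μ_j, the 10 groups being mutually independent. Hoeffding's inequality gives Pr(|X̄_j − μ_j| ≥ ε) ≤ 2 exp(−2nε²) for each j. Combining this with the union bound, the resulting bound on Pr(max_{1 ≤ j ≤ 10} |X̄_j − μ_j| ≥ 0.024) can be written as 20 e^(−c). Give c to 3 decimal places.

Union bound over the 10 events: Pr(max_{1 ≤ j ≤ 10} |X̄_j − μ_j| ≥ 0.024) ≤ 10·2·exp(−2nε²) = 20 exp(−2·3027·0.024²).
So c = 2·3027·0.024² = 3.4871.

3.487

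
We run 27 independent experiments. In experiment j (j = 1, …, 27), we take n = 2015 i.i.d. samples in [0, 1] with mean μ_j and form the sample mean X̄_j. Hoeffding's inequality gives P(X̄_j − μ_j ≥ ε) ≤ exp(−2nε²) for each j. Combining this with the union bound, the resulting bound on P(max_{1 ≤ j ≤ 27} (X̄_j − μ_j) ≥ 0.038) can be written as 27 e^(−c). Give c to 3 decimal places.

5.819

Union bound over the 27 events: P(max_{1 ≤ j ≤ 27} (X̄_j − μ_j) ≥ 0.038) ≤ 27·exp(−2nε²) = 27 exp(−2·2015·0.038²).
So c = 2·2015·0.038² = 5.8193.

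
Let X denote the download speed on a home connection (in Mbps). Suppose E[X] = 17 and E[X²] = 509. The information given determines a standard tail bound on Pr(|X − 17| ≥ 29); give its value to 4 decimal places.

0.2616

The first two moments determine the variance, so Chebyshev's inequality is the sharpest standard bound available.
Var(X) = E[X²] − (E[X])² = 509 − 289 = 220.
Chebyshev's inequality: Pr(|X − μ| ≥ t) ≤ Var(X)/t² = 220/841 = 0.2616.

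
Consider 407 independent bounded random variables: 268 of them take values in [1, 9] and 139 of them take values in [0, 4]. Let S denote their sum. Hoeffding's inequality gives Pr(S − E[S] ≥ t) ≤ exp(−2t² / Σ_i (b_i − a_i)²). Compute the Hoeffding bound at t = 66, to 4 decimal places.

Σ(b_i − a_i)² = 268·8² + 139·4² = 19376.
Exponent = 2·66² / 19376 = 0.44963.
Bound = exp(−0.44963) = 0.63787.

0.6379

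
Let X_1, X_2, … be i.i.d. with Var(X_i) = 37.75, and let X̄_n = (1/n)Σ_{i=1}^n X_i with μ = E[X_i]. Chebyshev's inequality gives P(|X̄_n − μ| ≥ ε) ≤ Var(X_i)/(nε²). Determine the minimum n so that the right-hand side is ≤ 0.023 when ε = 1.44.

Require 37.75/(n·1.44²) ≤ 0.023, i.e. n ≥ 37.75/(0.023·1.44²) = 791.524.
The smallest integer n is 792.

792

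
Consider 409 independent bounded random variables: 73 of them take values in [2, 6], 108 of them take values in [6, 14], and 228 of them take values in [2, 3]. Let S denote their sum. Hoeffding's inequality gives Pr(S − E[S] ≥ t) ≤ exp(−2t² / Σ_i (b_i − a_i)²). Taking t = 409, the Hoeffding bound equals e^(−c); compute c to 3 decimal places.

40.270

Σ(b_i − a_i)² = 73·4² + 108·8² + 228·1² = 8308.
c = 2t² / 8308 = 2·409² / 8308 = 40.2699.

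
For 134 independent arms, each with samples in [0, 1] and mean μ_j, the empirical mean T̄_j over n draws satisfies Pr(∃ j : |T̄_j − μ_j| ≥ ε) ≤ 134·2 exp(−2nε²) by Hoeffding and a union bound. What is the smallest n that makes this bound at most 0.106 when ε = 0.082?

583

Need 2·134·exp(−2nε²) ≤ 0.106, i.e. exp(−2nε²) ≤ 0.106/268.
So 2nε² ≥ ln(268/0.106) = 7.835303.
Hence n ≥ 7.835303/(2·0.082²) = 582.637.
The smallest integer n is 583.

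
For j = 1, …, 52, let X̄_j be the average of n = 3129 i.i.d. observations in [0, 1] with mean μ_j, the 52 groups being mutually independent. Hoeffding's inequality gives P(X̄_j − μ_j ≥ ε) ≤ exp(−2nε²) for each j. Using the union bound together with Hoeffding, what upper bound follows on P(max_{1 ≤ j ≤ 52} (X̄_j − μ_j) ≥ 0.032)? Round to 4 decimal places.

0.0857

Per-experiment Hoeffding bound: exp(−2·3129·0.032²) = exp(−6.40819) = 0.001648.
Union bound over 52 events: 52·0.001648 = 0.08570.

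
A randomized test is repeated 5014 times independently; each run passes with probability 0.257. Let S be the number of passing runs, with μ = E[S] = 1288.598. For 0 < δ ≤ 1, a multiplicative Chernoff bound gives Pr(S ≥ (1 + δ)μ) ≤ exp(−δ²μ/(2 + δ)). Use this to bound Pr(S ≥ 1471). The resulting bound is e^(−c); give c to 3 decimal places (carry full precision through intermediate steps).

Write 1471 = (1 + δ)μ, so δ = 1471/1288.598 − 1 = 0.1415507…
Then the exponent is δ²μ/(2 + δ) = (1471 − μ)² / (μ·(2 + δ)) = 12.056281.

12.056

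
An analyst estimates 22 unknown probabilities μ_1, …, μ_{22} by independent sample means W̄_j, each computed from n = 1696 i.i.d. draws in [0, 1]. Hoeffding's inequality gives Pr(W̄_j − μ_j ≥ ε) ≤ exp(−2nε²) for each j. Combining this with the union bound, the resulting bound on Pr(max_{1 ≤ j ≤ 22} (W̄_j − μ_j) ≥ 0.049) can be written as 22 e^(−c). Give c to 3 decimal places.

Union bound over the 22 events: Pr(max_{1 ≤ j ≤ 22} (W̄_j − μ_j) ≥ 0.049) ≤ 22·exp(−2nε²) = 22 exp(−2·1696·0.049²).
So c = 2·1696·0.049² = 8.1442.

8.144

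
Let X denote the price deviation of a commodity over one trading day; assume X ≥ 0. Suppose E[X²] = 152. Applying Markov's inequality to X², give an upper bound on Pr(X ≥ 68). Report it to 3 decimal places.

Since X ≥ 0, the event {X ≥ 68} is the same as {X² ≥ 4624}.
Markov's inequality applied to X² gives Pr(X² ≥ 4624) ≤ E[X²]/4624 = 152/4624 = 0.0329.

0.033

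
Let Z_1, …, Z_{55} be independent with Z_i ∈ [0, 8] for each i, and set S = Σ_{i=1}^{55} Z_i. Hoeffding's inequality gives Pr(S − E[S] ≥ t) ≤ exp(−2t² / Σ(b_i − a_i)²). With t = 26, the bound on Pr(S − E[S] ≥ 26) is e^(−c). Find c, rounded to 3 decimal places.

Σ(b_i − a_i)² = 55·(8)² = 3520.
c = 2t²/3520 = 2·26²/3520 = 0.3841.

0.384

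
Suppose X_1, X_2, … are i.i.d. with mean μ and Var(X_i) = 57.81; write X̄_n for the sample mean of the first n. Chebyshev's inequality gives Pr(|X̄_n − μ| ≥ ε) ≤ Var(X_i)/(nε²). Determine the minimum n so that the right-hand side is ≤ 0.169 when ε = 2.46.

Require 57.81/(n·2.46²) ≤ 0.169, i.e. n ≥ 57.81/(0.169·2.46²) = 56.526.
The smallest integer n is 57.

57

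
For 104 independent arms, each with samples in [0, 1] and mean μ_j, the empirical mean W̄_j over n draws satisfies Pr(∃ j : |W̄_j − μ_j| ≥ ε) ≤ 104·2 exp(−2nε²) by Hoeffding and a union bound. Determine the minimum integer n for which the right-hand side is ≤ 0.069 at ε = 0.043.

2167

Need 2·104·exp(−2nε²) ≤ 0.069, i.e. exp(−2nε²) ≤ 0.069/208.
So 2nε² ≥ ln(208/0.069) = 8.011187.
Hence n ≥ 8.011187/(2·0.043²) = 2166.357.
The smallest integer n is 2167.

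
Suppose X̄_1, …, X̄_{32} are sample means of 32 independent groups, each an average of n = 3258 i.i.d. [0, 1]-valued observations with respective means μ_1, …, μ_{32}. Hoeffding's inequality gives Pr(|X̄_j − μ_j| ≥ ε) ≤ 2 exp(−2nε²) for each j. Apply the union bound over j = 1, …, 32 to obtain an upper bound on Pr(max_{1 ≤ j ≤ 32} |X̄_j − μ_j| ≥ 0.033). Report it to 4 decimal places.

Per-experiment Hoeffding bound: 2·exp(−2·3258·0.033²) = 2·exp(−7.09592) = 0.0016569.
Union bound over 32 events: 32·0.0016569 = 0.05302.

0.0530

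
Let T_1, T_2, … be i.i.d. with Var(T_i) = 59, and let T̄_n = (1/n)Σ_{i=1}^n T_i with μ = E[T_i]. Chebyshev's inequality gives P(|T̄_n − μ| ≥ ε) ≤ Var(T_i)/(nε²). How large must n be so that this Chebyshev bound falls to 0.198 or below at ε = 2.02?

Require 59/(n·2.02²) ≤ 0.198, i.e. n ≥ 59/(0.198·2.02²) = 73.027.
The smallest integer n is 74.

74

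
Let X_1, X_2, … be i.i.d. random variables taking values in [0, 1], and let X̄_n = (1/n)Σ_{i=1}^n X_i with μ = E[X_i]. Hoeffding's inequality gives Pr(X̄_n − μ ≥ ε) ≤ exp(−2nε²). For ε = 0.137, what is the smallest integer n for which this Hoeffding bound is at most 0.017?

109

Require exp(−2nε²) ≤ 0.017, i.e. 2nε² ≥ ln(1/0.017) = 4.074542.
So n ≥ 4.074542 / (2·0.137²) = 108.544.
The smallest integer n is 109.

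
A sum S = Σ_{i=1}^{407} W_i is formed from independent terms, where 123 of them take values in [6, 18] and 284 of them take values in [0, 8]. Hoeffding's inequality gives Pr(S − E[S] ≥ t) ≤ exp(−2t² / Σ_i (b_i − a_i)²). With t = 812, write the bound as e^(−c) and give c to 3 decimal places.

36.745

Σ(b_i − a_i)² = 123·12² + 284·8² = 35888.
c = 2t² / 35888 = 2·812² / 35888 = 36.7445.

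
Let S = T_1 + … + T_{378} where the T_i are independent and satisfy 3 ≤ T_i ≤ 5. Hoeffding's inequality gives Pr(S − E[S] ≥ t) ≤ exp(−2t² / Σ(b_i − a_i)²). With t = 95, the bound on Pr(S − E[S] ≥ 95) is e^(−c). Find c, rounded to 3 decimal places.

11.938

Σ(b_i − a_i)² = 378·(2)² = 1512.
c = 2t²/1512 = 2·95²/1512 = 11.9378.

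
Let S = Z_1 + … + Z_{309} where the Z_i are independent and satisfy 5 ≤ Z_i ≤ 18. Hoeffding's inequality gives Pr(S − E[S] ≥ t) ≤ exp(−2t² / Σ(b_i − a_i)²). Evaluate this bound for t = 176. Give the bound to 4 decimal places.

Σ(b_i − a_i)² = 309·(13)² = 52221.
Exponent = 2·176²/52221 = 1.1863.
Bound = exp(−1.1863) = 0.30534.

0.3053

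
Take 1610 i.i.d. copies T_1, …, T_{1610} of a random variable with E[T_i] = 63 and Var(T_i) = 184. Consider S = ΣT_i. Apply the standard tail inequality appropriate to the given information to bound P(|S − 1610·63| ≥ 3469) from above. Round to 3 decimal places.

0.025

With mean and variance of each term known, Chebyshev's inequality bounds the deviation of the sum (or sample mean).
Var(S) = n·Var(T_i) = 1610·184 = 296240.
Chebyshev: P(|S − 1610·63| ≥ 3469) ≤ Var(S)/3469² = 296240/12033961 = 0.0246.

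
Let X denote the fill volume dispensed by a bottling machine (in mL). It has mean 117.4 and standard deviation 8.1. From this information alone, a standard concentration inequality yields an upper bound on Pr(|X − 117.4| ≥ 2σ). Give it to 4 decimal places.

0.2500

Mean and variance are known, so Chebyshev's inequality applies.
Chebyshev: Pr(|X − μ| ≥ t) ≤ Var(X)/t².
Var(X) = σ² = 8.1² = 65.61.
t = 2·8.1 = 16.2.
Bound = 65.61 / 262.44 = 0.2500.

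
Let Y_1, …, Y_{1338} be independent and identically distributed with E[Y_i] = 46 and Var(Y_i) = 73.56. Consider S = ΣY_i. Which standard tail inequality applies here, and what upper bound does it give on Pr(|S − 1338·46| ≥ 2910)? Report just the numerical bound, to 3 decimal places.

With mean and variance of each term known, Chebyshev's inequality bounds the deviation of the sum (or sample mean).
Var(S) = n·Var(Y_i) = 1338·73.56 = 98423.28.
Chebyshev: Pr(|S − 1338·46| ≥ 2910) ≤ Var(S)/2910² = 98423.28/8468100 = 0.0116.

0.012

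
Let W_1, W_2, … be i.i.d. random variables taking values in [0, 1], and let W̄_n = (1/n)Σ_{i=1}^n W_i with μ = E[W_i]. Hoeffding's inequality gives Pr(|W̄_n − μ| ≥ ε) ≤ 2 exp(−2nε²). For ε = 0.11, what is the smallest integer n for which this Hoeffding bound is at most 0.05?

Require 2·exp(−2nε²) ≤ 0.05, i.e. 2nε² ≥ ln(2/0.05) = 3.688879.
So n ≥ 3.688879 / (2·0.11²) = 152.433.
The smallest integer n is 153.

153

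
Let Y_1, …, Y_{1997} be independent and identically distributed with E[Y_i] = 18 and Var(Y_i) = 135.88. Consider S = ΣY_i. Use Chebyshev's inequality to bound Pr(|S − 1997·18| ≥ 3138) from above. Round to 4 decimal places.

Var(S) = n·Var(Y_i) = 1997·135.88 = 271352.36.
Chebyshev: Pr(|S − 1997·18| ≥ 3138) ≤ Var(S)/3138² = 271352.36/9847044 = 0.0276.

0.0276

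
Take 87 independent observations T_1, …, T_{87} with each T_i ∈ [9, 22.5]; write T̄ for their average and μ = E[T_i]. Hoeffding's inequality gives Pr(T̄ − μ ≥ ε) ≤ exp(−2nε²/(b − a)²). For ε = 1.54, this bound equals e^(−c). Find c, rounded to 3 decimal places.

c = 2nε²/(b − a)² = 2·87·1.54² / 13.5² = 2.2642.

2.264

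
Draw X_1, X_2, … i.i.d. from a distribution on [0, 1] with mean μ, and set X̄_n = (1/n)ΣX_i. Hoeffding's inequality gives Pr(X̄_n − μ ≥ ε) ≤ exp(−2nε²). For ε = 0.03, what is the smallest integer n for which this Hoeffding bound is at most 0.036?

Require exp(−2nε²) ≤ 0.036, i.e. 2nε² ≥ ln(1/0.036) = 3.324236.
So n ≥ 3.324236 / (2·0.03²) = 1846.798.
The smallest integer n is 1847.

1847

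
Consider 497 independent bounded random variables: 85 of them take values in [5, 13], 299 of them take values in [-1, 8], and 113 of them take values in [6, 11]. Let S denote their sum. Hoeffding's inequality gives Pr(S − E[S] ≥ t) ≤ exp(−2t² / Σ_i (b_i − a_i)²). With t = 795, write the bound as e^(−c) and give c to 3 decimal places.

Σ(b_i − a_i)² = 85·8² + 299·9² + 113·5² = 32484.
c = 2t² / 32484 = 2·795² / 32484 = 38.9130.

38.913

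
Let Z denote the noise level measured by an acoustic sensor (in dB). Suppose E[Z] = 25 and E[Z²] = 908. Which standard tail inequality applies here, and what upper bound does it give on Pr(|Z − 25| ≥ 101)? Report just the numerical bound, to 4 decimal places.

0.0277

The first two moments determine the variance, so Chebyshev's inequality is the sharpest standard bound available.
Var(Z) = E[Z²] − (E[Z])² = 908 − 625 = 283.
Chebyshev's inequality: Pr(|Z − μ| ≥ t) ≤ Var(Z)/t² = 283/10201 = 0.0277.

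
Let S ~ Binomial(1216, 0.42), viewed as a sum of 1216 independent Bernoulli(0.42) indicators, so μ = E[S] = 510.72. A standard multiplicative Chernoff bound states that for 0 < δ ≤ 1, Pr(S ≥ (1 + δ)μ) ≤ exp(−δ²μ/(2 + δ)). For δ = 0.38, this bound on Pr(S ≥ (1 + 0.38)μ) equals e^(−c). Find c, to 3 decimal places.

c = δ²μ/(2 + δ) = 0.38²·510.72/(2 + 0.38) = 30.9865.

30.987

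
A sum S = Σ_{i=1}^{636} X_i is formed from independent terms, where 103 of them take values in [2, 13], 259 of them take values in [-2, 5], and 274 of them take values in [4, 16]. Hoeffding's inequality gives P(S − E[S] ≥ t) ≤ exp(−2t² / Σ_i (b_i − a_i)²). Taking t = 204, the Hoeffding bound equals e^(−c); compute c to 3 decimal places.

1.288

Σ(b_i − a_i)² = 103·11² + 259·7² + 274·12² = 64610.
c = 2t² / 64610 = 2·204² / 64610 = 1.2882.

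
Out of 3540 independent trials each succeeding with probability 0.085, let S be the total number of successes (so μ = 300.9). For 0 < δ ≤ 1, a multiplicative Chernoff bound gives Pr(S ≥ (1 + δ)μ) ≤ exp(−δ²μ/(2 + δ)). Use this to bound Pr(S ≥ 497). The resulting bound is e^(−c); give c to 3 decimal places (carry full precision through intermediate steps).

48.196

Write 497 = (1 + δ)μ, so δ = 497/300.9 − 1 = 0.6517115…
Then the exponent is δ²μ/(2 + δ) = (497 − μ)² / (μ·(2 + δ)) = 48.195526.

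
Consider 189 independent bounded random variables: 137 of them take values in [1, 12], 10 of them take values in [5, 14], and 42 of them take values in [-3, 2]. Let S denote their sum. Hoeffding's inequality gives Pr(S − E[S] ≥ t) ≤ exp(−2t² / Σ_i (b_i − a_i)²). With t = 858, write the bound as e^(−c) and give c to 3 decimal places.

79.857

Σ(b_i − a_i)² = 137·11² + 10·9² + 42·5² = 18437.
c = 2t² / 18437 = 2·858² / 18437 = 79.8572.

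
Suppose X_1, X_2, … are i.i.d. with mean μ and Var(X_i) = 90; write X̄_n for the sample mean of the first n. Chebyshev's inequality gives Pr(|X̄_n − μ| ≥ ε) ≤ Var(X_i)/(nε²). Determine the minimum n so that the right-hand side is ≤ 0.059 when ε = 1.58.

612

Require 90/(n·1.58²) ≤ 0.059, i.e. n ≥ 90/(0.059·1.58²) = 611.049.
The smallest integer n is 612.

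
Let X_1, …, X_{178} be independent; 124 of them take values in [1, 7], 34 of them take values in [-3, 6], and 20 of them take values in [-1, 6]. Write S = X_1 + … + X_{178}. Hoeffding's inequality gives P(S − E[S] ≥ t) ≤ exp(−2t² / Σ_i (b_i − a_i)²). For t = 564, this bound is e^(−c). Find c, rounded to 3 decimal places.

77.603

Σ(b_i − a_i)² = 124·6² + 34·9² + 20·7² = 8198.
c = 2t² / 8198 = 2·564² / 8198 = 77.6033.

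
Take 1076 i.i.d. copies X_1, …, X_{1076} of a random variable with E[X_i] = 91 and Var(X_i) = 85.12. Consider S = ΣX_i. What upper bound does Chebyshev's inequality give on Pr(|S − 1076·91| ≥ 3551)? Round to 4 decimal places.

0.0073

Var(S) = n·Var(X_i) = 1076·85.12 = 91589.12.
Chebyshev: Pr(|S − 1076·91| ≥ 3551) ≤ Var(S)/3551² = 91589.12/12609601 = 0.0073.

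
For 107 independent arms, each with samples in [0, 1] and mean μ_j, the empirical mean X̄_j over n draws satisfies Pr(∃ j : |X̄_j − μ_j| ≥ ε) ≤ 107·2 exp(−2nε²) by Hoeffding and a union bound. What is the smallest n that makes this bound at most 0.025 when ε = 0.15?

202

Need 2·107·exp(−2nε²) ≤ 0.025, i.e. exp(−2nε²) ≤ 0.025/214.
So 2nε² ≥ ln(214/0.025) = 9.054855.
Hence n ≥ 9.054855/(2·0.15²) = 201.219.
The smallest integer n is 202.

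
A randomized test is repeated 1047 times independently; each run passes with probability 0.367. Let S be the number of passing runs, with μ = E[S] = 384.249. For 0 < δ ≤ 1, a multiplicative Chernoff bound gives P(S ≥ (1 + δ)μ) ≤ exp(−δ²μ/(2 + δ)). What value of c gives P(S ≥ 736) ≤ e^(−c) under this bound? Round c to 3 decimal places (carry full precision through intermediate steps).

110.448

Write 736 = (1 + δ)μ, so δ = 736/384.249 − 1 = 0.9154246…
Then the exponent is δ²μ/(2 + δ) = (736 − μ)² / (μ·(2 + δ)) = 110.447558.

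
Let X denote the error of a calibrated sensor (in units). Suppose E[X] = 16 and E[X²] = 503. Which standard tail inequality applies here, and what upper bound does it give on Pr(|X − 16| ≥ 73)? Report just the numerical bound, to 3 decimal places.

The first two moments determine the variance, so Chebyshev's inequality is the sharpest standard bound available.
Var(X) = E[X²] − (E[X])² = 503 − 256 = 247.
Chebyshev's inequality: Pr(|X − μ| ≥ t) ≤ Var(X)/t² = 247/5329 = 0.0464.

0.046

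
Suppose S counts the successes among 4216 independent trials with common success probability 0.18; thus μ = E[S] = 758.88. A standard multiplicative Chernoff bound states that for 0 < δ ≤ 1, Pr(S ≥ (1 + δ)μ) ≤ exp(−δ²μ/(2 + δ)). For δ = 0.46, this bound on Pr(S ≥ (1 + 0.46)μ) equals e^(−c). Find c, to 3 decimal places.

65.276

c = δ²μ/(2 + δ) = 0.46²·758.88/(2 + 0.46) = 65.2760.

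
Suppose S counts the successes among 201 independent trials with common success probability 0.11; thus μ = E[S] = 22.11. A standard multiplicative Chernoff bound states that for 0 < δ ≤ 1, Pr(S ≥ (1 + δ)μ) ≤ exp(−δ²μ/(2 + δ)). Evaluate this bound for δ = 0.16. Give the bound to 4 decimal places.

Exponent = δ²μ/(2 + δ) = 0.16²·22.11/2.16 = 0.2620.
Bound = exp(−0.2620) = 0.76948.

0.7695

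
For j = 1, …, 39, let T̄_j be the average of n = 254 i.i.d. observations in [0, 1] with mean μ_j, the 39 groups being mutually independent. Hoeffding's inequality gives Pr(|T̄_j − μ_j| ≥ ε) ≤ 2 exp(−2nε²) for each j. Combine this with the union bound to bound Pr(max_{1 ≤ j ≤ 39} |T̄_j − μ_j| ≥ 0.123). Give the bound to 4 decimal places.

0.0358

Per-experiment Hoeffding bound: 2·exp(−2·254·0.123²) = 2·exp(−7.68553) = 0.00091885.
Union bound over 39 events: 39·0.00091885 = 0.03584.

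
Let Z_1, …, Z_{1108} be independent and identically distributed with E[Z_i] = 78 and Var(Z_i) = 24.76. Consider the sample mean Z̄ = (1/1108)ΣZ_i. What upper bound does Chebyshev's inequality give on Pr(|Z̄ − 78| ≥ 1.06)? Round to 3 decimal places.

0.020

Var(Z̄) = Var(Z_i)/n = 24.76/1108 = 0.022347.
Chebyshev: Pr(|Z̄ − 78| ≥ 1.06) ≤ Var(Z̄)/(1.06)² = 24.76/(1108·1.06²) = 0.0199.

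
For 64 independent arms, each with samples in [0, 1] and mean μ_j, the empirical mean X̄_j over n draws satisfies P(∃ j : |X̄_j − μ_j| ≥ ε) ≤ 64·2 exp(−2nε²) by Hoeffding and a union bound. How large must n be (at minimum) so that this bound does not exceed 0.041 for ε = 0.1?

Need 2·64·exp(−2nε²) ≤ 0.041, i.e. exp(−2nε²) ≤ 0.041/128.
So 2nε² ≥ ln(128/0.041) = 8.046213.
Hence n ≥ 8.046213/(2·0.1²) = 402.311.
The smallest integer n is 403.

403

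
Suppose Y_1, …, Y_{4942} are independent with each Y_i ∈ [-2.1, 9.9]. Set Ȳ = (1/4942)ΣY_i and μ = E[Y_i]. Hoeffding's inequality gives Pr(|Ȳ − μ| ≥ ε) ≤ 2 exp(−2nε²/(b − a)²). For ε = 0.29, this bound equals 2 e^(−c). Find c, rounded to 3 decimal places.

5.773

c = 2nε²/(b − a)² = 2·4942·0.29² / 12² = 5.7725.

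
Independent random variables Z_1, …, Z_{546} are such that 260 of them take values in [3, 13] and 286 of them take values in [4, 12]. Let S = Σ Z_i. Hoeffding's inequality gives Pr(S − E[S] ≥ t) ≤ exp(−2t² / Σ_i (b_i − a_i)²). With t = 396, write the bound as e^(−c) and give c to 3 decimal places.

Σ(b_i − a_i)² = 260·10² + 286·8² = 44304.
c = 2t² / 44304 = 2·396² / 44304 = 7.0791.

7.079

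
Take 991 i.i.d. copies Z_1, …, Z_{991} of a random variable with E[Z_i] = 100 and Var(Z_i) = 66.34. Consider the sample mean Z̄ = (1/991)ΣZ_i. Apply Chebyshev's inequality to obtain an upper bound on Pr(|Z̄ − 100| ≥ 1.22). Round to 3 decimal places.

0.045

Var(Z̄) = Var(Z_i)/n = 66.34/991 = 0.066942.
Chebyshev: Pr(|Z̄ − 100| ≥ 1.22) ≤ Var(Z̄)/(1.22)² = 66.34/(991·1.22²) = 0.0450.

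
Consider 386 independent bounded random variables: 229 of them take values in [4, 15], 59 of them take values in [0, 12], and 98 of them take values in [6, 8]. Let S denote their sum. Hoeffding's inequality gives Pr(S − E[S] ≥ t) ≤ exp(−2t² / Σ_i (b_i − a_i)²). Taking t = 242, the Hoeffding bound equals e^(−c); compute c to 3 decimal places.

3.200

Σ(b_i − a_i)² = 229·11² + 59·12² + 98·2² = 36597.
c = 2t² / 36597 = 2·242² / 36597 = 3.2005.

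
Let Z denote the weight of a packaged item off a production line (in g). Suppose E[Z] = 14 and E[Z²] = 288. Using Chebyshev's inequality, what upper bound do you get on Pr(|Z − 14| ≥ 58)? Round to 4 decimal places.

Var(Z) = E[Z²] − (E[Z])² = 288 − 196 = 92.
Chebyshev's inequality: Pr(|Z − μ| ≥ t) ≤ Var(Z)/t² = 92/3364 = 0.0273.

0.0273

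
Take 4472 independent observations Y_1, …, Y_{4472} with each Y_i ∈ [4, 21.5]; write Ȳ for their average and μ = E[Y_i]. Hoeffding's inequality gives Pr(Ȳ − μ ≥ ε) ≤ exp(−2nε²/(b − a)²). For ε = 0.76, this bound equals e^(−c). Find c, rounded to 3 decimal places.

16.869

c = 2nε²/(b − a)² = 2·4472·0.76² / 17.5² = 16.8687.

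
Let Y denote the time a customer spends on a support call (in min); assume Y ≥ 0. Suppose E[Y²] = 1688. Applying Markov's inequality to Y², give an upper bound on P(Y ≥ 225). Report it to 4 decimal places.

Since Y ≥ 0, the event {Y ≥ 225} is the same as {Y² ≥ 50625}.
Markov's inequality applied to Y² gives P(Y² ≥ 50625) ≤ E[Y²]/50625 = 1688/50625 = 0.0333.

0.0333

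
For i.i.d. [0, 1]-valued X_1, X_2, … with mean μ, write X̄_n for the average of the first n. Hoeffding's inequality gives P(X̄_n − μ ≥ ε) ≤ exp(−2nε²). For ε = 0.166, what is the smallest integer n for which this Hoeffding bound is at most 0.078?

47

Require exp(−2nε²) ≤ 0.078, i.e. 2nε² ≥ ln(1/0.078) = 2.551046.
So n ≥ 2.551046 / (2·0.166²) = 46.288.
The smallest integer n is 47.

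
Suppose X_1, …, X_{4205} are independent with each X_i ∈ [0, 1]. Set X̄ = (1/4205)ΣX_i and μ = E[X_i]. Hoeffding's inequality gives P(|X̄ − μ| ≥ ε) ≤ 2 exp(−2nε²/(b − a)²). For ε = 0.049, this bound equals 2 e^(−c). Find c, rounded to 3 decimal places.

c = 2nε²/(b − a)² = 2·4205·0.049² / 1² = 20.1924.

20.192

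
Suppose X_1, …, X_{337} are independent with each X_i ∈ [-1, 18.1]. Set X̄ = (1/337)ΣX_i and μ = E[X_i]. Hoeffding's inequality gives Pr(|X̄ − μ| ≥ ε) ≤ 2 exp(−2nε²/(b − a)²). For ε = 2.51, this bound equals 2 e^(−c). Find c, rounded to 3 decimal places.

c = 2nε²/(b − a)² = 2·337·2.51² / 19.1² = 11.6397.

11.640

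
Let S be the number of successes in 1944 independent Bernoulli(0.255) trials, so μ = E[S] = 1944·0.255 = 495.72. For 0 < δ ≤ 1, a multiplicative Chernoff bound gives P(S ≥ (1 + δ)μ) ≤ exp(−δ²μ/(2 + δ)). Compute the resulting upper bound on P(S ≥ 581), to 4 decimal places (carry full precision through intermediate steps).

Write 581 = (1 + δ)μ, so δ = 581/495.72 − 1 = 0.1720326…
Then the exponent is δ²μ/(2 + δ) = (581 − μ)² / (μ·(2 + δ)) = 6.754475.
Bound = exp(−6.754475) = 0.00117.

0.0012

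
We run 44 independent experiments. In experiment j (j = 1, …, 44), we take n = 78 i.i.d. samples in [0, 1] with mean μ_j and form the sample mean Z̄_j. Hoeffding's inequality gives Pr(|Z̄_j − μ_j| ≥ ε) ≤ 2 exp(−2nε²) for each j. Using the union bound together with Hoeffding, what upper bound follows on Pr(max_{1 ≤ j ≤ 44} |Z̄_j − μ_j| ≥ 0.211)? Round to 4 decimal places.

Per-experiment Hoeffding bound: 2·exp(−2·78·0.211²) = 2·exp(−6.94528) = 0.0019263.
Union bound over 44 events: 44·0.0019263 = 0.08476.

0.0848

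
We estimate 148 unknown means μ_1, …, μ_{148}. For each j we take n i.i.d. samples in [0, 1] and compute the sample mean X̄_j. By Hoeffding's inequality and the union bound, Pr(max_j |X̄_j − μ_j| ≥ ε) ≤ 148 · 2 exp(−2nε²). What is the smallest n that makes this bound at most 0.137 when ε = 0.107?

336

Need 2·148·exp(−2nε²) ≤ 0.137, i.e. exp(−2nε²) ≤ 0.137/296.
So 2nε² ≥ ln(296/0.137) = 7.678134.
Hence n ≥ 7.678134/(2·0.107²) = 335.319.
The smallest integer n is 336.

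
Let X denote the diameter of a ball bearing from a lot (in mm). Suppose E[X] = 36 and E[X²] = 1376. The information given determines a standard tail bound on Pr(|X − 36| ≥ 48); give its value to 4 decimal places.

0.0347

The first two moments determine the variance, so Chebyshev's inequality is the sharpest standard bound available.
Var(X) = E[X²] − (E[X])² = 1376 − 1296 = 80.
Chebyshev's inequality: Pr(|X − μ| ≥ t) ≤ Var(X)/t² = 80/2304 = 0.0347.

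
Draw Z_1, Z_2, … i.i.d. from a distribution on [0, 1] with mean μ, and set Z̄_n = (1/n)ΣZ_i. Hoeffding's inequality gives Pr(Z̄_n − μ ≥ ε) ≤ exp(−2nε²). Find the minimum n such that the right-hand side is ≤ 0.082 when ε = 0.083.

Require exp(−2nε²) ≤ 0.082, i.e. 2nε² ≥ ln(1/0.082) = 2.501036.
So n ≥ 2.501036 / (2·0.083²) = 181.524.
The smallest integer n is 182.

182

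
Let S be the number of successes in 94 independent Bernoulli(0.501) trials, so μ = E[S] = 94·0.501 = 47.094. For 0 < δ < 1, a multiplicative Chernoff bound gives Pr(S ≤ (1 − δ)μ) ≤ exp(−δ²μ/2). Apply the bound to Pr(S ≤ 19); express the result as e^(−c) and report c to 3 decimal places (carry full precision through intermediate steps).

8.380

Write 19 = (1 − δ)μ, so δ = 1 − 19/47.094 = 0.5965516…
Then the exponent is δ²μ/2 = (μ − 19)²/(2μ) = 8.379760.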